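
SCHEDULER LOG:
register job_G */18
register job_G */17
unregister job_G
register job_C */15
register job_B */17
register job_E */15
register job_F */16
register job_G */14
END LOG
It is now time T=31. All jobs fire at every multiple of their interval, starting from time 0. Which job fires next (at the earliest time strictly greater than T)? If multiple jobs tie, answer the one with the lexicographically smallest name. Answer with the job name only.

Answer: job_F

Derivation:
Op 1: register job_G */18 -> active={job_G:*/18}
Op 2: register job_G */17 -> active={job_G:*/17}
Op 3: unregister job_G -> active={}
Op 4: register job_C */15 -> active={job_C:*/15}
Op 5: register job_B */17 -> active={job_B:*/17, job_C:*/15}
Op 6: register job_E */15 -> active={job_B:*/17, job_C:*/15, job_E:*/15}
Op 7: register job_F */16 -> active={job_B:*/17, job_C:*/15, job_E:*/15, job_F:*/16}
Op 8: register job_G */14 -> active={job_B:*/17, job_C:*/15, job_E:*/15, job_F:*/16, job_G:*/14}
  job_B: interval 17, next fire after T=31 is 34
  job_C: interval 15, next fire after T=31 is 45
  job_E: interval 15, next fire after T=31 is 45
  job_F: interval 16, next fire after T=31 is 32
  job_G: interval 14, next fire after T=31 is 42
Earliest = 32, winner (lex tiebreak) = job_F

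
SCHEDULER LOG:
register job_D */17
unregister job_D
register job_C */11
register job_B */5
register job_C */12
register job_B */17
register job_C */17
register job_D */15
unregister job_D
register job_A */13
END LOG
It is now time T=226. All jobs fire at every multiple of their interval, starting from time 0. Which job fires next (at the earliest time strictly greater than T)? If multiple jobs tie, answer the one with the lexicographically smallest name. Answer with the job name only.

Op 1: register job_D */17 -> active={job_D:*/17}
Op 2: unregister job_D -> active={}
Op 3: register job_C */11 -> active={job_C:*/11}
Op 4: register job_B */5 -> active={job_B:*/5, job_C:*/11}
Op 5: register job_C */12 -> active={job_B:*/5, job_C:*/12}
Op 6: register job_B */17 -> active={job_B:*/17, job_C:*/12}
Op 7: register job_C */17 -> active={job_B:*/17, job_C:*/17}
Op 8: register job_D */15 -> active={job_B:*/17, job_C:*/17, job_D:*/15}
Op 9: unregister job_D -> active={job_B:*/17, job_C:*/17}
Op 10: register job_A */13 -> active={job_A:*/13, job_B:*/17, job_C:*/17}
  job_A: interval 13, next fire after T=226 is 234
  job_B: interval 17, next fire after T=226 is 238
  job_C: interval 17, next fire after T=226 is 238
Earliest = 234, winner (lex tiebreak) = job_A

Answer: job_A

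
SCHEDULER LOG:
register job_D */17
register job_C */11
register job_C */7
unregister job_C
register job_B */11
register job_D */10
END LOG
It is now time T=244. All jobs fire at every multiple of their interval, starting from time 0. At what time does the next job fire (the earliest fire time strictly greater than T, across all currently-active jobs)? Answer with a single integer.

Op 1: register job_D */17 -> active={job_D:*/17}
Op 2: register job_C */11 -> active={job_C:*/11, job_D:*/17}
Op 3: register job_C */7 -> active={job_C:*/7, job_D:*/17}
Op 4: unregister job_C -> active={job_D:*/17}
Op 5: register job_B */11 -> active={job_B:*/11, job_D:*/17}
Op 6: register job_D */10 -> active={job_B:*/11, job_D:*/10}
  job_B: interval 11, next fire after T=244 is 253
  job_D: interval 10, next fire after T=244 is 250
Earliest fire time = 250 (job job_D)

Answer: 250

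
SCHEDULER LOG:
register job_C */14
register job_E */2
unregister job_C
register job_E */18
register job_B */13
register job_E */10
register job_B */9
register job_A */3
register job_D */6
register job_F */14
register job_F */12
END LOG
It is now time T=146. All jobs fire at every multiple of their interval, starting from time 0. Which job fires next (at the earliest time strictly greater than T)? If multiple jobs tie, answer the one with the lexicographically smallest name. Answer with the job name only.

Op 1: register job_C */14 -> active={job_C:*/14}
Op 2: register job_E */2 -> active={job_C:*/14, job_E:*/2}
Op 3: unregister job_C -> active={job_E:*/2}
Op 4: register job_E */18 -> active={job_E:*/18}
Op 5: register job_B */13 -> active={job_B:*/13, job_E:*/18}
Op 6: register job_E */10 -> active={job_B:*/13, job_E:*/10}
Op 7: register job_B */9 -> active={job_B:*/9, job_E:*/10}
Op 8: register job_A */3 -> active={job_A:*/3, job_B:*/9, job_E:*/10}
Op 9: register job_D */6 -> active={job_A:*/3, job_B:*/9, job_D:*/6, job_E:*/10}
Op 10: register job_F */14 -> active={job_A:*/3, job_B:*/9, job_D:*/6, job_E:*/10, job_F:*/14}
Op 11: register job_F */12 -> active={job_A:*/3, job_B:*/9, job_D:*/6, job_E:*/10, job_F:*/12}
  job_A: interval 3, next fire after T=146 is 147
  job_B: interval 9, next fire after T=146 is 153
  job_D: interval 6, next fire after T=146 is 150
  job_E: interval 10, next fire after T=146 is 150
  job_F: interval 12, next fire after T=146 is 156
Earliest = 147, winner (lex tiebreak) = job_A

Answer: job_A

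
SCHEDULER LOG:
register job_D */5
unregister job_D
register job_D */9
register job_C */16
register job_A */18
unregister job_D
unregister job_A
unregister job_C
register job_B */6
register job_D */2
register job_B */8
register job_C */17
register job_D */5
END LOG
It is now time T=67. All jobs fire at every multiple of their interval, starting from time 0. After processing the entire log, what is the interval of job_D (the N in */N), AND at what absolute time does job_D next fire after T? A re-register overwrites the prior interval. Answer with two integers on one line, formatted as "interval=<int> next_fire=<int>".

Op 1: register job_D */5 -> active={job_D:*/5}
Op 2: unregister job_D -> active={}
Op 3: register job_D */9 -> active={job_D:*/9}
Op 4: register job_C */16 -> active={job_C:*/16, job_D:*/9}
Op 5: register job_A */18 -> active={job_A:*/18, job_C:*/16, job_D:*/9}
Op 6: unregister job_D -> active={job_A:*/18, job_C:*/16}
Op 7: unregister job_A -> active={job_C:*/16}
Op 8: unregister job_C -> active={}
Op 9: register job_B */6 -> active={job_B:*/6}
Op 10: register job_D */2 -> active={job_B:*/6, job_D:*/2}
Op 11: register job_B */8 -> active={job_B:*/8, job_D:*/2}
Op 12: register job_C */17 -> active={job_B:*/8, job_C:*/17, job_D:*/2}
Op 13: register job_D */5 -> active={job_B:*/8, job_C:*/17, job_D:*/5}
Final interval of job_D = 5
Next fire of job_D after T=67: (67//5+1)*5 = 70

Answer: interval=5 next_fire=70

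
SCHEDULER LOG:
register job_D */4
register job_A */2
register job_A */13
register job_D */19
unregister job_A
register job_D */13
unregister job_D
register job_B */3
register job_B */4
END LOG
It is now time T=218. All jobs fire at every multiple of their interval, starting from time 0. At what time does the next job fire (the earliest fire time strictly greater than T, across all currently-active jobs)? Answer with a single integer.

Op 1: register job_D */4 -> active={job_D:*/4}
Op 2: register job_A */2 -> active={job_A:*/2, job_D:*/4}
Op 3: register job_A */13 -> active={job_A:*/13, job_D:*/4}
Op 4: register job_D */19 -> active={job_A:*/13, job_D:*/19}
Op 5: unregister job_A -> active={job_D:*/19}
Op 6: register job_D */13 -> active={job_D:*/13}
Op 7: unregister job_D -> active={}
Op 8: register job_B */3 -> active={job_B:*/3}
Op 9: register job_B */4 -> active={job_B:*/4}
  job_B: interval 4, next fire after T=218 is 220
Earliest fire time = 220 (job job_B)

Answer: 220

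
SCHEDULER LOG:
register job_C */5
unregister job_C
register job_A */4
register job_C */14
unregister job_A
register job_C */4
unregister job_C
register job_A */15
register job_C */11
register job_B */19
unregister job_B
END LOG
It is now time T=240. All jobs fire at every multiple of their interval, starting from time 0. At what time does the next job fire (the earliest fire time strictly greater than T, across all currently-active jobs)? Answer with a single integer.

Op 1: register job_C */5 -> active={job_C:*/5}
Op 2: unregister job_C -> active={}
Op 3: register job_A */4 -> active={job_A:*/4}
Op 4: register job_C */14 -> active={job_A:*/4, job_C:*/14}
Op 5: unregister job_A -> active={job_C:*/14}
Op 6: register job_C */4 -> active={job_C:*/4}
Op 7: unregister job_C -> active={}
Op 8: register job_A */15 -> active={job_A:*/15}
Op 9: register job_C */11 -> active={job_A:*/15, job_C:*/11}
Op 10: register job_B */19 -> active={job_A:*/15, job_B:*/19, job_C:*/11}
Op 11: unregister job_B -> active={job_A:*/15, job_C:*/11}
  job_A: interval 15, next fire after T=240 is 255
  job_C: interval 11, next fire after T=240 is 242
Earliest fire time = 242 (job job_C)

Answer: 242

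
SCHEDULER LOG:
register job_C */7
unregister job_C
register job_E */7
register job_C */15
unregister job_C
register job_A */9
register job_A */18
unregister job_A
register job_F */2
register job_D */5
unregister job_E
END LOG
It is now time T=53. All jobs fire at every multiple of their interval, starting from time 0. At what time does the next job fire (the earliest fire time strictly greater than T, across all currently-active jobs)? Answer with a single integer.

Op 1: register job_C */7 -> active={job_C:*/7}
Op 2: unregister job_C -> active={}
Op 3: register job_E */7 -> active={job_E:*/7}
Op 4: register job_C */15 -> active={job_C:*/15, job_E:*/7}
Op 5: unregister job_C -> active={job_E:*/7}
Op 6: register job_A */9 -> active={job_A:*/9, job_E:*/7}
Op 7: register job_A */18 -> active={job_A:*/18, job_E:*/7}
Op 8: unregister job_A -> active={job_E:*/7}
Op 9: register job_F */2 -> active={job_E:*/7, job_F:*/2}
Op 10: register job_D */5 -> active={job_D:*/5, job_E:*/7, job_F:*/2}
Op 11: unregister job_E -> active={job_D:*/5, job_F:*/2}
  job_D: interval 5, next fire after T=53 is 55
  job_F: interval 2, next fire after T=53 is 54
Earliest fire time = 54 (job job_F)

Answer: 54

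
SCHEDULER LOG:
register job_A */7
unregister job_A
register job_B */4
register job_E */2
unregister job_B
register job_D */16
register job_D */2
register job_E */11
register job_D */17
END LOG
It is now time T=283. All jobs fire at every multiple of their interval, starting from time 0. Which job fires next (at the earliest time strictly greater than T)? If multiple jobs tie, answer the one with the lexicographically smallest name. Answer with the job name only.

Answer: job_E

Derivation:
Op 1: register job_A */7 -> active={job_A:*/7}
Op 2: unregister job_A -> active={}
Op 3: register job_B */4 -> active={job_B:*/4}
Op 4: register job_E */2 -> active={job_B:*/4, job_E:*/2}
Op 5: unregister job_B -> active={job_E:*/2}
Op 6: register job_D */16 -> active={job_D:*/16, job_E:*/2}
Op 7: register job_D */2 -> active={job_D:*/2, job_E:*/2}
Op 8: register job_E */11 -> active={job_D:*/2, job_E:*/11}
Op 9: register job_D */17 -> active={job_D:*/17, job_E:*/11}
  job_D: interval 17, next fire after T=283 is 289
  job_E: interval 11, next fire after T=283 is 286
Earliest = 286, winner (lex tiebreak) = job_E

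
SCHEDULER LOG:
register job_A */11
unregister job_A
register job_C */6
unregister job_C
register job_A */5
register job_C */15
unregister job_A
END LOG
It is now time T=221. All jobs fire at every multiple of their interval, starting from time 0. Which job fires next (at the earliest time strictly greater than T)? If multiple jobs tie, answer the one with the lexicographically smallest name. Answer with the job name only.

Op 1: register job_A */11 -> active={job_A:*/11}
Op 2: unregister job_A -> active={}
Op 3: register job_C */6 -> active={job_C:*/6}
Op 4: unregister job_C -> active={}
Op 5: register job_A */5 -> active={job_A:*/5}
Op 6: register job_C */15 -> active={job_A:*/5, job_C:*/15}
Op 7: unregister job_A -> active={job_C:*/15}
  job_C: interval 15, next fire after T=221 is 225
Earliest = 225, winner (lex tiebreak) = job_C

Answer: job_C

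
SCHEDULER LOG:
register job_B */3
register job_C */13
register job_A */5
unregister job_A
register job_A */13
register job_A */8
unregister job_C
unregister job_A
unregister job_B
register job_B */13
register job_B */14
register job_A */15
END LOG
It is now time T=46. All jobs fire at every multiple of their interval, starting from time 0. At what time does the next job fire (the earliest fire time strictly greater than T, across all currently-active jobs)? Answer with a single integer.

Answer: 56

Derivation:
Op 1: register job_B */3 -> active={job_B:*/3}
Op 2: register job_C */13 -> active={job_B:*/3, job_C:*/13}
Op 3: register job_A */5 -> active={job_A:*/5, job_B:*/3, job_C:*/13}
Op 4: unregister job_A -> active={job_B:*/3, job_C:*/13}
Op 5: register job_A */13 -> active={job_A:*/13, job_B:*/3, job_C:*/13}
Op 6: register job_A */8 -> active={job_A:*/8, job_B:*/3, job_C:*/13}
Op 7: unregister job_C -> active={job_A:*/8, job_B:*/3}
Op 8: unregister job_A -> active={job_B:*/3}
Op 9: unregister job_B -> active={}
Op 10: register job_B */13 -> active={job_B:*/13}
Op 11: register job_B */14 -> active={job_B:*/14}
Op 12: register job_A */15 -> active={job_A:*/15, job_B:*/14}
  job_A: interval 15, next fire after T=46 is 60
  job_B: interval 14, next fire after T=46 is 56
Earliest fire time = 56 (job job_B)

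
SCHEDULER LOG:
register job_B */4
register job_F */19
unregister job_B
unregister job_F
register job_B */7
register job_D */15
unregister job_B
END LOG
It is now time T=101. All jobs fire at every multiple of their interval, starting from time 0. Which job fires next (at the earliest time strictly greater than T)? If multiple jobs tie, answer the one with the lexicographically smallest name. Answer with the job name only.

Op 1: register job_B */4 -> active={job_B:*/4}
Op 2: register job_F */19 -> active={job_B:*/4, job_F:*/19}
Op 3: unregister job_B -> active={job_F:*/19}
Op 4: unregister job_F -> active={}
Op 5: register job_B */7 -> active={job_B:*/7}
Op 6: register job_D */15 -> active={job_B:*/7, job_D:*/15}
Op 7: unregister job_B -> active={job_D:*/15}
  job_D: interval 15, next fire after T=101 is 105
Earliest = 105, winner (lex tiebreak) = job_D

Answer: job_D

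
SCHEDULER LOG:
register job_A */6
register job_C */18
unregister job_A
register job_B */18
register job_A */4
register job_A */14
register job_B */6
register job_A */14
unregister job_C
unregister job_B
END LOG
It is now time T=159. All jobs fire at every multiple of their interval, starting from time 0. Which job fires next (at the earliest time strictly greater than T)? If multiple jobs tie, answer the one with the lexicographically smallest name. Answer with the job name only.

Op 1: register job_A */6 -> active={job_A:*/6}
Op 2: register job_C */18 -> active={job_A:*/6, job_C:*/18}
Op 3: unregister job_A -> active={job_C:*/18}
Op 4: register job_B */18 -> active={job_B:*/18, job_C:*/18}
Op 5: register job_A */4 -> active={job_A:*/4, job_B:*/18, job_C:*/18}
Op 6: register job_A */14 -> active={job_A:*/14, job_B:*/18, job_C:*/18}
Op 7: register job_B */6 -> active={job_A:*/14, job_B:*/6, job_C:*/18}
Op 8: register job_A */14 -> active={job_A:*/14, job_B:*/6, job_C:*/18}
Op 9: unregister job_C -> active={job_A:*/14, job_B:*/6}
Op 10: unregister job_B -> active={job_A:*/14}
  job_A: interval 14, next fire after T=159 is 168
Earliest = 168, winner (lex tiebreak) = job_A

Answer: job_A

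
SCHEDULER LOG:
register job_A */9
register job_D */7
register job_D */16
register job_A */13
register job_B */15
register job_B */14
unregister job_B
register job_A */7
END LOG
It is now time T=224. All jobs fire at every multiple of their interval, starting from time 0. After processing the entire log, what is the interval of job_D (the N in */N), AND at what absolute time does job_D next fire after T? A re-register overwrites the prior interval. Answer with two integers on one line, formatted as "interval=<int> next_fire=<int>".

Answer: interval=16 next_fire=240

Derivation:
Op 1: register job_A */9 -> active={job_A:*/9}
Op 2: register job_D */7 -> active={job_A:*/9, job_D:*/7}
Op 3: register job_D */16 -> active={job_A:*/9, job_D:*/16}
Op 4: register job_A */13 -> active={job_A:*/13, job_D:*/16}
Op 5: register job_B */15 -> active={job_A:*/13, job_B:*/15, job_D:*/16}
Op 6: register job_B */14 -> active={job_A:*/13, job_B:*/14, job_D:*/16}
Op 7: unregister job_B -> active={job_A:*/13, job_D:*/16}
Op 8: register job_A */7 -> active={job_A:*/7, job_D:*/16}
Final interval of job_D = 16
Next fire of job_D after T=224: (224//16+1)*16 = 240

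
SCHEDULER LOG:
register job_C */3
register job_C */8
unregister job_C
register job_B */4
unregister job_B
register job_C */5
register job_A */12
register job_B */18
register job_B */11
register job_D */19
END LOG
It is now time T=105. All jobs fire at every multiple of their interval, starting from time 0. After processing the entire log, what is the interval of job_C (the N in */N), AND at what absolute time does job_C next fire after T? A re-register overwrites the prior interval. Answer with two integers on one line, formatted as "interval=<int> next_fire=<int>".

Answer: interval=5 next_fire=110

Derivation:
Op 1: register job_C */3 -> active={job_C:*/3}
Op 2: register job_C */8 -> active={job_C:*/8}
Op 3: unregister job_C -> active={}
Op 4: register job_B */4 -> active={job_B:*/4}
Op 5: unregister job_B -> active={}
Op 6: register job_C */5 -> active={job_C:*/5}
Op 7: register job_A */12 -> active={job_A:*/12, job_C:*/5}
Op 8: register job_B */18 -> active={job_A:*/12, job_B:*/18, job_C:*/5}
Op 9: register job_B */11 -> active={job_A:*/12, job_B:*/11, job_C:*/5}
Op 10: register job_D */19 -> active={job_A:*/12, job_B:*/11, job_C:*/5, job_D:*/19}
Final interval of job_C = 5
Next fire of job_C after T=105: (105//5+1)*5 = 110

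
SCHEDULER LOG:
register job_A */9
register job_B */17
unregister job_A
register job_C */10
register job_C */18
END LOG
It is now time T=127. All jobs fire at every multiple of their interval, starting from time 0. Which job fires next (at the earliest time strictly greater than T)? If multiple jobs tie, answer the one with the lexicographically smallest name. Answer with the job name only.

Answer: job_B

Derivation:
Op 1: register job_A */9 -> active={job_A:*/9}
Op 2: register job_B */17 -> active={job_A:*/9, job_B:*/17}
Op 3: unregister job_A -> active={job_B:*/17}
Op 4: register job_C */10 -> active={job_B:*/17, job_C:*/10}
Op 5: register job_C */18 -> active={job_B:*/17, job_C:*/18}
  job_B: interval 17, next fire after T=127 is 136
  job_C: interval 18, next fire after T=127 is 144
Earliest = 136, winner (lex tiebreak) = job_B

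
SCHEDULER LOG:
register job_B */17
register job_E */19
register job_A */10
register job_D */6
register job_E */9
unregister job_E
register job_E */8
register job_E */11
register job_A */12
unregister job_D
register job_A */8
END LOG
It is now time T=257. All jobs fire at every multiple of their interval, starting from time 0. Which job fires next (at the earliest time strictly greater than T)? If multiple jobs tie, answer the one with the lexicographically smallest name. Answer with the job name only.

Op 1: register job_B */17 -> active={job_B:*/17}
Op 2: register job_E */19 -> active={job_B:*/17, job_E:*/19}
Op 3: register job_A */10 -> active={job_A:*/10, job_B:*/17, job_E:*/19}
Op 4: register job_D */6 -> active={job_A:*/10, job_B:*/17, job_D:*/6, job_E:*/19}
Op 5: register job_E */9 -> active={job_A:*/10, job_B:*/17, job_D:*/6, job_E:*/9}
Op 6: unregister job_E -> active={job_A:*/10, job_B:*/17, job_D:*/6}
Op 7: register job_E */8 -> active={job_A:*/10, job_B:*/17, job_D:*/6, job_E:*/8}
Op 8: register job_E */11 -> active={job_A:*/10, job_B:*/17, job_D:*/6, job_E:*/11}
Op 9: register job_A */12 -> active={job_A:*/12, job_B:*/17, job_D:*/6, job_E:*/11}
Op 10: unregister job_D -> active={job_A:*/12, job_B:*/17, job_E:*/11}
Op 11: register job_A */8 -> active={job_A:*/8, job_B:*/17, job_E:*/11}
  job_A: interval 8, next fire after T=257 is 264
  job_B: interval 17, next fire after T=257 is 272
  job_E: interval 11, next fire after T=257 is 264
Earliest = 264, winner (lex tiebreak) = job_A

Answer: job_A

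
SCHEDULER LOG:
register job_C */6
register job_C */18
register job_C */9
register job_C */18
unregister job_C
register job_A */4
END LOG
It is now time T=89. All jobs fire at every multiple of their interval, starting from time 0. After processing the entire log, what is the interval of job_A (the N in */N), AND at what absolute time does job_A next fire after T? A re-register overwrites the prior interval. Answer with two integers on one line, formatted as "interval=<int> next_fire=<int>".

Op 1: register job_C */6 -> active={job_C:*/6}
Op 2: register job_C */18 -> active={job_C:*/18}
Op 3: register job_C */9 -> active={job_C:*/9}
Op 4: register job_C */18 -> active={job_C:*/18}
Op 5: unregister job_C -> active={}
Op 6: register job_A */4 -> active={job_A:*/4}
Final interval of job_A = 4
Next fire of job_A after T=89: (89//4+1)*4 = 92

Answer: interval=4 next_fire=92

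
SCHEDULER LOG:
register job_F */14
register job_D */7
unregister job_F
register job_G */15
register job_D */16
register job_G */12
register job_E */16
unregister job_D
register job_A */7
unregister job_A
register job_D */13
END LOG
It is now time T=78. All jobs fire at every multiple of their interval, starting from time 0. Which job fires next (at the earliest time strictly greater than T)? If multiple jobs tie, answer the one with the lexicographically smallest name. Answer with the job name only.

Answer: job_E

Derivation:
Op 1: register job_F */14 -> active={job_F:*/14}
Op 2: register job_D */7 -> active={job_D:*/7, job_F:*/14}
Op 3: unregister job_F -> active={job_D:*/7}
Op 4: register job_G */15 -> active={job_D:*/7, job_G:*/15}
Op 5: register job_D */16 -> active={job_D:*/16, job_G:*/15}
Op 6: register job_G */12 -> active={job_D:*/16, job_G:*/12}
Op 7: register job_E */16 -> active={job_D:*/16, job_E:*/16, job_G:*/12}
Op 8: unregister job_D -> active={job_E:*/16, job_G:*/12}
Op 9: register job_A */7 -> active={job_A:*/7, job_E:*/16, job_G:*/12}
Op 10: unregister job_A -> active={job_E:*/16, job_G:*/12}
Op 11: register job_D */13 -> active={job_D:*/13, job_E:*/16, job_G:*/12}
  job_D: interval 13, next fire after T=78 is 91
  job_E: interval 16, next fire after T=78 is 80
  job_G: interval 12, next fire after T=78 is 84
Earliest = 80, winner (lex tiebreak) = job_E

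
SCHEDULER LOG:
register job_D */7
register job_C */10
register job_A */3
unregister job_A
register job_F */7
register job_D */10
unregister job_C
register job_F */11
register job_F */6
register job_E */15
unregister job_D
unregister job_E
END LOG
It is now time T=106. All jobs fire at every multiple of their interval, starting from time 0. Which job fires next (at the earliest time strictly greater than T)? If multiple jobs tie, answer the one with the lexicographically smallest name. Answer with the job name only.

Op 1: register job_D */7 -> active={job_D:*/7}
Op 2: register job_C */10 -> active={job_C:*/10, job_D:*/7}
Op 3: register job_A */3 -> active={job_A:*/3, job_C:*/10, job_D:*/7}
Op 4: unregister job_A -> active={job_C:*/10, job_D:*/7}
Op 5: register job_F */7 -> active={job_C:*/10, job_D:*/7, job_F:*/7}
Op 6: register job_D */10 -> active={job_C:*/10, job_D:*/10, job_F:*/7}
Op 7: unregister job_C -> active={job_D:*/10, job_F:*/7}
Op 8: register job_F */11 -> active={job_D:*/10, job_F:*/11}
Op 9: register job_F */6 -> active={job_D:*/10, job_F:*/6}
Op 10: register job_E */15 -> active={job_D:*/10, job_E:*/15, job_F:*/6}
Op 11: unregister job_D -> active={job_E:*/15, job_F:*/6}
Op 12: unregister job_E -> active={job_F:*/6}
  job_F: interval 6, next fire after T=106 is 108
Earliest = 108, winner (lex tiebreak) = job_F

Answer: job_F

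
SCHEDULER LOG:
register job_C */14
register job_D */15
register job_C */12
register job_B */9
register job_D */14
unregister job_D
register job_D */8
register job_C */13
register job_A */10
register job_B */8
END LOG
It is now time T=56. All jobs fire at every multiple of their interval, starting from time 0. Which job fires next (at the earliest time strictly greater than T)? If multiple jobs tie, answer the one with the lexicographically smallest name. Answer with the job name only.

Answer: job_A

Derivation:
Op 1: register job_C */14 -> active={job_C:*/14}
Op 2: register job_D */15 -> active={job_C:*/14, job_D:*/15}
Op 3: register job_C */12 -> active={job_C:*/12, job_D:*/15}
Op 4: register job_B */9 -> active={job_B:*/9, job_C:*/12, job_D:*/15}
Op 5: register job_D */14 -> active={job_B:*/9, job_C:*/12, job_D:*/14}
Op 6: unregister job_D -> active={job_B:*/9, job_C:*/12}
Op 7: register job_D */8 -> active={job_B:*/9, job_C:*/12, job_D:*/8}
Op 8: register job_C */13 -> active={job_B:*/9, job_C:*/13, job_D:*/8}
Op 9: register job_A */10 -> active={job_A:*/10, job_B:*/9, job_C:*/13, job_D:*/8}
Op 10: register job_B */8 -> active={job_A:*/10, job_B:*/8, job_C:*/13, job_D:*/8}
  job_A: interval 10, next fire after T=56 is 60
  job_B: interval 8, next fire after T=56 is 64
  job_C: interval 13, next fire after T=56 is 65
  job_D: interval 8, next fire after T=56 is 64
Earliest = 60, winner (lex tiebreak) = job_A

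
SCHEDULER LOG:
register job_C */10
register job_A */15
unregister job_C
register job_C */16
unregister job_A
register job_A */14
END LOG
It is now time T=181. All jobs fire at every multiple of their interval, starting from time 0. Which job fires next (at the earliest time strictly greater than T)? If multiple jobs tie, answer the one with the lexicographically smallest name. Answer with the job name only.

Answer: job_A

Derivation:
Op 1: register job_C */10 -> active={job_C:*/10}
Op 2: register job_A */15 -> active={job_A:*/15, job_C:*/10}
Op 3: unregister job_C -> active={job_A:*/15}
Op 4: register job_C */16 -> active={job_A:*/15, job_C:*/16}
Op 5: unregister job_A -> active={job_C:*/16}
Op 6: register job_A */14 -> active={job_A:*/14, job_C:*/16}
  job_A: interval 14, next fire after T=181 is 182
  job_C: interval 16, next fire after T=181 is 192
Earliest = 182, winner (lex tiebreak) = job_A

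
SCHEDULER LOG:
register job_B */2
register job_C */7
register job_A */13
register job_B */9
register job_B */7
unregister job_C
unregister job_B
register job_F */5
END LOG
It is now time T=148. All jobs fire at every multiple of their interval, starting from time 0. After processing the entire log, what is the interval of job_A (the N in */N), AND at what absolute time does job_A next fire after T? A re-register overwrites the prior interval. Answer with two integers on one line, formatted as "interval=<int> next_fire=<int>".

Op 1: register job_B */2 -> active={job_B:*/2}
Op 2: register job_C */7 -> active={job_B:*/2, job_C:*/7}
Op 3: register job_A */13 -> active={job_A:*/13, job_B:*/2, job_C:*/7}
Op 4: register job_B */9 -> active={job_A:*/13, job_B:*/9, job_C:*/7}
Op 5: register job_B */7 -> active={job_A:*/13, job_B:*/7, job_C:*/7}
Op 6: unregister job_C -> active={job_A:*/13, job_B:*/7}
Op 7: unregister job_B -> active={job_A:*/13}
Op 8: register job_F */5 -> active={job_A:*/13, job_F:*/5}
Final interval of job_A = 13
Next fire of job_A after T=148: (148//13+1)*13 = 156

Answer: interval=13 next_fire=156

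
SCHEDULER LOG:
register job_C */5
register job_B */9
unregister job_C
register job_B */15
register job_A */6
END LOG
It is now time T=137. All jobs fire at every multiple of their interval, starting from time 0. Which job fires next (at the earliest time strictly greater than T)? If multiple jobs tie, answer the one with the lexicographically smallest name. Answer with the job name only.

Answer: job_A

Derivation:
Op 1: register job_C */5 -> active={job_C:*/5}
Op 2: register job_B */9 -> active={job_B:*/9, job_C:*/5}
Op 3: unregister job_C -> active={job_B:*/9}
Op 4: register job_B */15 -> active={job_B:*/15}
Op 5: register job_A */6 -> active={job_A:*/6, job_B:*/15}
  job_A: interval 6, next fire after T=137 is 138
  job_B: interval 15, next fire after T=137 is 150
Earliest = 138, winner (lex tiebreak) = job_A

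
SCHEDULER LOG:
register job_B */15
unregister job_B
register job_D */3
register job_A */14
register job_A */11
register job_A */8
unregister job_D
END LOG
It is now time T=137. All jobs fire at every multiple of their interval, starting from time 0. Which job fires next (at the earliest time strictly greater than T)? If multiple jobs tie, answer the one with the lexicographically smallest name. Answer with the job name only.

Answer: job_A

Derivation:
Op 1: register job_B */15 -> active={job_B:*/15}
Op 2: unregister job_B -> active={}
Op 3: register job_D */3 -> active={job_D:*/3}
Op 4: register job_A */14 -> active={job_A:*/14, job_D:*/3}
Op 5: register job_A */11 -> active={job_A:*/11, job_D:*/3}
Op 6: register job_A */8 -> active={job_A:*/8, job_D:*/3}
Op 7: unregister job_D -> active={job_A:*/8}
  job_A: interval 8, next fire after T=137 is 144
Earliest = 144, winner (lex tiebreak) = job_A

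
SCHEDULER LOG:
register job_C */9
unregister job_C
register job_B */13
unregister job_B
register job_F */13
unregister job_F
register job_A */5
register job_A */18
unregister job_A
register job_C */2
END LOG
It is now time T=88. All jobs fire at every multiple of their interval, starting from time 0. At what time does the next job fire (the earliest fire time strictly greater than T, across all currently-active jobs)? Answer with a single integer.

Op 1: register job_C */9 -> active={job_C:*/9}
Op 2: unregister job_C -> active={}
Op 3: register job_B */13 -> active={job_B:*/13}
Op 4: unregister job_B -> active={}
Op 5: register job_F */13 -> active={job_F:*/13}
Op 6: unregister job_F -> active={}
Op 7: register job_A */5 -> active={job_A:*/5}
Op 8: register job_A */18 -> active={job_A:*/18}
Op 9: unregister job_A -> active={}
Op 10: register job_C */2 -> active={job_C:*/2}
  job_C: interval 2, next fire after T=88 is 90
Earliest fire time = 90 (job job_C)

Answer: 90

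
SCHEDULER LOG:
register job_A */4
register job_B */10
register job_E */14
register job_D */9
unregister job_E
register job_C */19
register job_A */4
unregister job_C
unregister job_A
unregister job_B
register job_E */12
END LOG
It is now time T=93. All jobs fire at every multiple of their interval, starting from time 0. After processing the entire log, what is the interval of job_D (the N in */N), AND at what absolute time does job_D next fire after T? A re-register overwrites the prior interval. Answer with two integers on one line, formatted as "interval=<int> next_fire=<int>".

Answer: interval=9 next_fire=99

Derivation:
Op 1: register job_A */4 -> active={job_A:*/4}
Op 2: register job_B */10 -> active={job_A:*/4, job_B:*/10}
Op 3: register job_E */14 -> active={job_A:*/4, job_B:*/10, job_E:*/14}
Op 4: register job_D */9 -> active={job_A:*/4, job_B:*/10, job_D:*/9, job_E:*/14}
Op 5: unregister job_E -> active={job_A:*/4, job_B:*/10, job_D:*/9}
Op 6: register job_C */19 -> active={job_A:*/4, job_B:*/10, job_C:*/19, job_D:*/9}
Op 7: register job_A */4 -> active={job_A:*/4, job_B:*/10, job_C:*/19, job_D:*/9}
Op 8: unregister job_C -> active={job_A:*/4, job_B:*/10, job_D:*/9}
Op 9: unregister job_A -> active={job_B:*/10, job_D:*/9}
Op 10: unregister job_B -> active={job_D:*/9}
Op 11: register job_E */12 -> active={job_D:*/9, job_E:*/12}
Final interval of job_D = 9
Next fire of job_D after T=93: (93//9+1)*9 = 99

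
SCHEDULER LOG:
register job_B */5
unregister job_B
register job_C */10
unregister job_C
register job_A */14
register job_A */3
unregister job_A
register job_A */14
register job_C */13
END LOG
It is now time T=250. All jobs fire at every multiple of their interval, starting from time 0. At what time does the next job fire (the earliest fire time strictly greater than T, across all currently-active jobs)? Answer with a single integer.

Answer: 252

Derivation:
Op 1: register job_B */5 -> active={job_B:*/5}
Op 2: unregister job_B -> active={}
Op 3: register job_C */10 -> active={job_C:*/10}
Op 4: unregister job_C -> active={}
Op 5: register job_A */14 -> active={job_A:*/14}
Op 6: register job_A */3 -> active={job_A:*/3}
Op 7: unregister job_A -> active={}
Op 8: register job_A */14 -> active={job_A:*/14}
Op 9: register job_C */13 -> active={job_A:*/14, job_C:*/13}
  job_A: interval 14, next fire after T=250 is 252
  job_C: interval 13, next fire after T=250 is 260
Earliest fire time = 252 (job job_A)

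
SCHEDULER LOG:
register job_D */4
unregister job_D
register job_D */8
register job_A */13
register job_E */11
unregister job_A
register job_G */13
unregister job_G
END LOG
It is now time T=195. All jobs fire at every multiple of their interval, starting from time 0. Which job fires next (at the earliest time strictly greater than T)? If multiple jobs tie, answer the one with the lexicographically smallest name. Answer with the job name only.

Op 1: register job_D */4 -> active={job_D:*/4}
Op 2: unregister job_D -> active={}
Op 3: register job_D */8 -> active={job_D:*/8}
Op 4: register job_A */13 -> active={job_A:*/13, job_D:*/8}
Op 5: register job_E */11 -> active={job_A:*/13, job_D:*/8, job_E:*/11}
Op 6: unregister job_A -> active={job_D:*/8, job_E:*/11}
Op 7: register job_G */13 -> active={job_D:*/8, job_E:*/11, job_G:*/13}
Op 8: unregister job_G -> active={job_D:*/8, job_E:*/11}
  job_D: interval 8, next fire after T=195 is 200
  job_E: interval 11, next fire after T=195 is 198
Earliest = 198, winner (lex tiebreak) = job_E

Answer: job_E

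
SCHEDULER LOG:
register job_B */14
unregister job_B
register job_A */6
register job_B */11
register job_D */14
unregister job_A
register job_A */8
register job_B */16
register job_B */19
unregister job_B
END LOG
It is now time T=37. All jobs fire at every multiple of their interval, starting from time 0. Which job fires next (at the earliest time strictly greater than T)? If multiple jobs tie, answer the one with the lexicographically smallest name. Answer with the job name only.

Answer: job_A

Derivation:
Op 1: register job_B */14 -> active={job_B:*/14}
Op 2: unregister job_B -> active={}
Op 3: register job_A */6 -> active={job_A:*/6}
Op 4: register job_B */11 -> active={job_A:*/6, job_B:*/11}
Op 5: register job_D */14 -> active={job_A:*/6, job_B:*/11, job_D:*/14}
Op 6: unregister job_A -> active={job_B:*/11, job_D:*/14}
Op 7: register job_A */8 -> active={job_A:*/8, job_B:*/11, job_D:*/14}
Op 8: register job_B */16 -> active={job_A:*/8, job_B:*/16, job_D:*/14}
Op 9: register job_B */19 -> active={job_A:*/8, job_B:*/19, job_D:*/14}
Op 10: unregister job_B -> active={job_A:*/8, job_D:*/14}
  job_A: interval 8, next fire after T=37 is 40
  job_D: interval 14, next fire after T=37 is 42
Earliest = 40, winner (lex tiebreak) = job_A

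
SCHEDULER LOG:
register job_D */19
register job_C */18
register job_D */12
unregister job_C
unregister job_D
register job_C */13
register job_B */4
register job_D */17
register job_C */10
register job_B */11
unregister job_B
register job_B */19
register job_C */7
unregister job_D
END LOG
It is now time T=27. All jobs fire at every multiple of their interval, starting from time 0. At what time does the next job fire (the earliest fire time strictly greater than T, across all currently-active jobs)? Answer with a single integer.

Answer: 28

Derivation:
Op 1: register job_D */19 -> active={job_D:*/19}
Op 2: register job_C */18 -> active={job_C:*/18, job_D:*/19}
Op 3: register job_D */12 -> active={job_C:*/18, job_D:*/12}
Op 4: unregister job_C -> active={job_D:*/12}
Op 5: unregister job_D -> active={}
Op 6: register job_C */13 -> active={job_C:*/13}
Op 7: register job_B */4 -> active={job_B:*/4, job_C:*/13}
Op 8: register job_D */17 -> active={job_B:*/4, job_C:*/13, job_D:*/17}
Op 9: register job_C */10 -> active={job_B:*/4, job_C:*/10, job_D:*/17}
Op 10: register job_B */11 -> active={job_B:*/11, job_C:*/10, job_D:*/17}
Op 11: unregister job_B -> active={job_C:*/10, job_D:*/17}
Op 12: register job_B */19 -> active={job_B:*/19, job_C:*/10, job_D:*/17}
Op 13: register job_C */7 -> active={job_B:*/19, job_C:*/7, job_D:*/17}
Op 14: unregister job_D -> active={job_B:*/19, job_C:*/7}
  job_B: interval 19, next fire after T=27 is 38
  job_C: interval 7, next fire after T=27 is 28
Earliest fire time = 28 (job job_C)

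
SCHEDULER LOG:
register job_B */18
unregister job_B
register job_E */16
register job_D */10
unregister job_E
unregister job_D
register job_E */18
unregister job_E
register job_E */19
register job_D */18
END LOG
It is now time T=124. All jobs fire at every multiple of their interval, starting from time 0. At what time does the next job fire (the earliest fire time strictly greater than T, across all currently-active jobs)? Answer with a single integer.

Answer: 126

Derivation:
Op 1: register job_B */18 -> active={job_B:*/18}
Op 2: unregister job_B -> active={}
Op 3: register job_E */16 -> active={job_E:*/16}
Op 4: register job_D */10 -> active={job_D:*/10, job_E:*/16}
Op 5: unregister job_E -> active={job_D:*/10}
Op 6: unregister job_D -> active={}
Op 7: register job_E */18 -> active={job_E:*/18}
Op 8: unregister job_E -> active={}
Op 9: register job_E */19 -> active={job_E:*/19}
Op 10: register job_D */18 -> active={job_D:*/18, job_E:*/19}
  job_D: interval 18, next fire after T=124 is 126
  job_E: interval 19, next fire after T=124 is 133
Earliest fire time = 126 (job job_D)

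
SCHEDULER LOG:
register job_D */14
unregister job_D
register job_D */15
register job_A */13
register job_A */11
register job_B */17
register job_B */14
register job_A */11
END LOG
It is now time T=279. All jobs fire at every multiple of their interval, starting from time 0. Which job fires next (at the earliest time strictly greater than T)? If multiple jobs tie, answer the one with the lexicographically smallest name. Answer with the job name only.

Answer: job_B

Derivation:
Op 1: register job_D */14 -> active={job_D:*/14}
Op 2: unregister job_D -> active={}
Op 3: register job_D */15 -> active={job_D:*/15}
Op 4: register job_A */13 -> active={job_A:*/13, job_D:*/15}
Op 5: register job_A */11 -> active={job_A:*/11, job_D:*/15}
Op 6: register job_B */17 -> active={job_A:*/11, job_B:*/17, job_D:*/15}
Op 7: register job_B */14 -> active={job_A:*/11, job_B:*/14, job_D:*/15}
Op 8: register job_A */11 -> active={job_A:*/11, job_B:*/14, job_D:*/15}
  job_A: interval 11, next fire after T=279 is 286
  job_B: interval 14, next fire after T=279 is 280
  job_D: interval 15, next fire after T=279 is 285
Earliest = 280, winner (lex tiebreak) = job_B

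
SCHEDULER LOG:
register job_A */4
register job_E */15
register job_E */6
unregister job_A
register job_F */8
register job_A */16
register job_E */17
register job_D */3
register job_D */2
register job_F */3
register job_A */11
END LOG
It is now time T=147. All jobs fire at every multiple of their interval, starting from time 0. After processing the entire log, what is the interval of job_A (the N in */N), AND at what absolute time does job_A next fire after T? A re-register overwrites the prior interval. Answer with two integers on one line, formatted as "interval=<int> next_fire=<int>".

Op 1: register job_A */4 -> active={job_A:*/4}
Op 2: register job_E */15 -> active={job_A:*/4, job_E:*/15}
Op 3: register job_E */6 -> active={job_A:*/4, job_E:*/6}
Op 4: unregister job_A -> active={job_E:*/6}
Op 5: register job_F */8 -> active={job_E:*/6, job_F:*/8}
Op 6: register job_A */16 -> active={job_A:*/16, job_E:*/6, job_F:*/8}
Op 7: register job_E */17 -> active={job_A:*/16, job_E:*/17, job_F:*/8}
Op 8: register job_D */3 -> active={job_A:*/16, job_D:*/3, job_E:*/17, job_F:*/8}
Op 9: register job_D */2 -> active={job_A:*/16, job_D:*/2, job_E:*/17, job_F:*/8}
Op 10: register job_F */3 -> active={job_A:*/16, job_D:*/2, job_E:*/17, job_F:*/3}
Op 11: register job_A */11 -> active={job_A:*/11, job_D:*/2, job_E:*/17, job_F:*/3}
Final interval of job_A = 11
Next fire of job_A after T=147: (147//11+1)*11 = 154

Answer: interval=11 next_fire=154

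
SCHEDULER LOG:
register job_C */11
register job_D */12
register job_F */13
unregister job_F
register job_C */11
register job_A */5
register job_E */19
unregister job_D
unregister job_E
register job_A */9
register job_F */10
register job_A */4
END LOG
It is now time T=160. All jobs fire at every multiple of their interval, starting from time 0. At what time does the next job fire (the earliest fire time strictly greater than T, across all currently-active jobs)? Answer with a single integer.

Answer: 164

Derivation:
Op 1: register job_C */11 -> active={job_C:*/11}
Op 2: register job_D */12 -> active={job_C:*/11, job_D:*/12}
Op 3: register job_F */13 -> active={job_C:*/11, job_D:*/12, job_F:*/13}
Op 4: unregister job_F -> active={job_C:*/11, job_D:*/12}
Op 5: register job_C */11 -> active={job_C:*/11, job_D:*/12}
Op 6: register job_A */5 -> active={job_A:*/5, job_C:*/11, job_D:*/12}
Op 7: register job_E */19 -> active={job_A:*/5, job_C:*/11, job_D:*/12, job_E:*/19}
Op 8: unregister job_D -> active={job_A:*/5, job_C:*/11, job_E:*/19}
Op 9: unregister job_E -> active={job_A:*/5, job_C:*/11}
Op 10: register job_A */9 -> active={job_A:*/9, job_C:*/11}
Op 11: register job_F */10 -> active={job_A:*/9, job_C:*/11, job_F:*/10}
Op 12: register job_A */4 -> active={job_A:*/4, job_C:*/11, job_F:*/10}
  job_A: interval 4, next fire after T=160 is 164
  job_C: interval 11, next fire after T=160 is 165
  job_F: interval 10, next fire after T=160 is 170
Earliest fire time = 164 (job job_A)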